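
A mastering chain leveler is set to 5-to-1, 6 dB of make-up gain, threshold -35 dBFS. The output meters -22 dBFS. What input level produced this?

Remove make-up: -22 − 6 = -28 dBFS.
That's 7 dB above the -35 dBFS threshold.
Undo the ratio: input overshoot = 7 × 5 = 35 dB, giving input = 0 dBFS.

0 dBFS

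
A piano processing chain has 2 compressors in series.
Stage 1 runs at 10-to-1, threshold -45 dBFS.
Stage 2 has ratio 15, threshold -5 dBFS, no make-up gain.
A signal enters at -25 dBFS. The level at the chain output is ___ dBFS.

-43 dBFS

Stage 1: overshoot 20 dB → 20/10 = 2 dB → -43 dBFS.
Stage 2: below threshold (-43 ≤ -5); passes unchanged; output -43 dBFS.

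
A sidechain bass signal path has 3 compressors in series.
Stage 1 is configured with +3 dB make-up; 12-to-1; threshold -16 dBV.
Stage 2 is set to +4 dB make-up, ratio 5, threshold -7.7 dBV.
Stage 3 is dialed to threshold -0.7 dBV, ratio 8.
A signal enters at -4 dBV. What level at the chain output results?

Stage 1: -4 dBV is 12 dB over -16 dBV; at 12:1 that becomes 1 dB over, giving -15 dBV; +3 dB make-up → -12 dBV.
Stage 2: below threshold (-12 ≤ -7.7); passes unchanged; make-up brings it to -8 dBV.
Stage 3: below threshold (-8 ≤ -0.7); passes unchanged; output -8 dBV.

-8 dBV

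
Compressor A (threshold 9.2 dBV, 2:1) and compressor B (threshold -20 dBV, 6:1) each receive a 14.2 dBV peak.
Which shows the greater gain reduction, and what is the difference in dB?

A: GR = 5 − 5/2 = 2.5 dB.
B: GR = 34.2 − 34.2/6 = 28.5 dB.
Difference: 26 dB in favour of B.

B, by 26 dB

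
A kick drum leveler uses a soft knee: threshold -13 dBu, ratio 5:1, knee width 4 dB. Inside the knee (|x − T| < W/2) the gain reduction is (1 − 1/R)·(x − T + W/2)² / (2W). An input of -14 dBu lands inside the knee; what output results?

x − T + W/2 = -14 − (-13) + 2 = 1.
GR = (1 − 1/5) × 1² / 8 = 0.8 × 1 / 8 = 0.1 dB.
Output = -14 − 0.1 = -14.1 dBu.

-14.1 dBu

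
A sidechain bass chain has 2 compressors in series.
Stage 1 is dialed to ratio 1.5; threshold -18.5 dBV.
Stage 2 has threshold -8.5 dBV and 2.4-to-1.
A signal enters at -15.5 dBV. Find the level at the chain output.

-16.5 dBV

Stage 1: 3 dB above -18.5 dBV, reduced 1.5:1 to 2 dB above → -16.5 dBV.
Stage 2: -16.5 dBV ≤ -8.5 dBV, so stage 2 doesn't engage; output -16.5 dBV.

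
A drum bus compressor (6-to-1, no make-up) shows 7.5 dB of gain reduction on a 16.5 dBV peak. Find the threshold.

Input is 9 dB above T (since output overshoot × R = input overshoot: (9 − T)·6 = 16.5 − T gives T = 7.5 dBV).
Check: 7.5 + (16.5 − 7.5)/6 = 7.5 + 1.5 = 9 dBV. ✓

7.5 dBV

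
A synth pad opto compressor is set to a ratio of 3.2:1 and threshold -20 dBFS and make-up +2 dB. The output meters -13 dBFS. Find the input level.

Remove make-up: -13 − 2 = -15 dBFS.
Post-compression overshoot = -15 − (-20) = 5 dB.
Before 3.2:1 compression the overshoot was 5 × 3.2 = 16 dB, so input = -20 + 16 = -4 dBFS.

-4 dBFS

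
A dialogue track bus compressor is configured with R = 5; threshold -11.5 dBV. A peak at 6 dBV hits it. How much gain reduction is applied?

14 dB

6 dBV exceeds the threshold by 17.5 dB.
A 5:1 ratio leaves 3.5 dB of that excess.
GR = overshoot in − overshoot out = 17.5 − 3.5 = 14 dB.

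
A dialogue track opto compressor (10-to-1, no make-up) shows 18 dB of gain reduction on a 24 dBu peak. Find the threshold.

Gain reduction = 24 − 6 = 18 dB; output overshoot = GR / (R − 1) = 18 / 9 = 2 dB.
Threshold = output − output overshoot = 6 − 2 = 4 dBu.

4 dBu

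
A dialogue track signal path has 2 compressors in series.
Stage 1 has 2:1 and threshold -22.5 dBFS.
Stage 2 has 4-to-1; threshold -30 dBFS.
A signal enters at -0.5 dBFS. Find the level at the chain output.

Stage 1: 22 dB above -22.5 dBFS, reduced 2:1 to 11 dB above → -11.5 dBFS.
Stage 2: 18.5 dB above -30 dBFS, reduced 4:1 to 4.625 dB above → -25.375 dBFS.

-25.375 dBFS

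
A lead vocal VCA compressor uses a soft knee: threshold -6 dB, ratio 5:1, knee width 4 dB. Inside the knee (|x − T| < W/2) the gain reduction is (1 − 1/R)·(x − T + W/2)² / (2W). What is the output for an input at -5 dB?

x − T + W/2 = -5 − (-6) + 2 = 3.
GR = (1 − 1/5) × 3² / 8 = 0.8 × 9 / 8 = 0.9 dB.
Output = -5 − 0.9 = -5.9 dB.

-5.9 dB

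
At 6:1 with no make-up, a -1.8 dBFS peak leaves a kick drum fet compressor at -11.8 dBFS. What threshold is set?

Input is 12 dB above T (since output overshoot × R = input overshoot: (-11.8 − T)·6 = -1.8 − T gives T = -13.8 dBFS).
Check: -13.8 + (-1.8 − (-13.8))/6 = -13.8 + 2 = -11.8 dBFS. ✓

-13.8 dBFS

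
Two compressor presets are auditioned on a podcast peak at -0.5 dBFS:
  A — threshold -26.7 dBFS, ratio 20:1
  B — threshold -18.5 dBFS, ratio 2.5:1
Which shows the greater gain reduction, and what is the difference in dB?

A: 26.2 dB over, compressed to 1.31 dB over, so 24.89 dB of GR.
B: 18 dB over, compressed to 7.2 dB over, so 10.8 dB of GR.
Difference: 14.09 dB in favour of A.

A, by 14.09 dB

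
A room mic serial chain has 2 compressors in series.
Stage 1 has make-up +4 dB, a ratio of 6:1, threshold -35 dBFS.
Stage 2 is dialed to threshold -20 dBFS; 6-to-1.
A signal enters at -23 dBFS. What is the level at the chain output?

Stage 1: overshoot 12 dB → 12/6 = 2 dB → -33 dBFS; +4 dB make-up → -29 dBFS.
Stage 2: below threshold (-29 ≤ -20); passes unchanged; output -29 dBFS.

-29 dBFS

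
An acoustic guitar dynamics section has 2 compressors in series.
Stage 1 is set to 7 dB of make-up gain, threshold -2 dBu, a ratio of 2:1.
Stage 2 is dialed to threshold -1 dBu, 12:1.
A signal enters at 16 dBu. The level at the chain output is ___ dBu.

Stage 1: overshoot 18 dB → 18/2 = 9 dB → 7 dBu; +7 dB make-up → 14 dBu.
Stage 2: overshoot 15 dB → 15/12 = 1.25 dB → 0.25 dBu.

0.25 dBu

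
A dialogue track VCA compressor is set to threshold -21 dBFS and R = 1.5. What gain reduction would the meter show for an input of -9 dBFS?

4 dB

The signal is 12 dB above threshold.
After 1.5:1 compression the overshoot becomes 12/1.5 = 8 dB.
Gain reduction = 12 − 8 = 4 dB.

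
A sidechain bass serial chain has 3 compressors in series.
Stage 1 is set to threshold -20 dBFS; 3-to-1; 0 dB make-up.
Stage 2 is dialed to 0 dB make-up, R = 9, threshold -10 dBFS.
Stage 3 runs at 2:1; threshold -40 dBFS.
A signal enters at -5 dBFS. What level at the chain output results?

Stage 1: -5 dBFS is 15 dB over -20 dBFS; at 3:1 that becomes 5 dB over, giving -15 dBFS.
Stage 2: below threshold (-15 ≤ -10); passes unchanged; output -15 dBFS.
Stage 3: -15 dBFS is 25 dB over -40 dBFS; at 2:1 that becomes 12.5 dB over, giving -27.5 dBFS.

-27.5 dBFS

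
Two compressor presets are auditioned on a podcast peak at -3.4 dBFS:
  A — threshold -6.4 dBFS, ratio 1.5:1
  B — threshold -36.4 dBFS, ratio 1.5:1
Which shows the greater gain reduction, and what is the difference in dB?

B, by 10 dB

A: overshoot 3 dB → output overshoot 2 dB → GR 1 dB.
B: overshoot 33 dB → output overshoot 22 dB → GR 11 dB.
Difference: 10 dB in favour of B.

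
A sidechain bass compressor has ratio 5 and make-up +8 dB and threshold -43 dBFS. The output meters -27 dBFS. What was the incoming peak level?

Remove make-up: -27 − 8 = -35 dBFS.
The compressed level sits -35 − (-43) = 8 dB over threshold.
Undo the ratio: input overshoot = 8 × 5 = 40 dB, giving input = -3 dBFS.

-3 dBFS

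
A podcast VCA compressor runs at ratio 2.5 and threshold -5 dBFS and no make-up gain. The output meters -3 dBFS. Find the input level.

0 dBFS

That's 2 dB above the -5 dBFS threshold.
Before 2.5:1 compression the overshoot was 2 × 2.5 = 5 dB, so input = -5 + 5 = 0 dBFS.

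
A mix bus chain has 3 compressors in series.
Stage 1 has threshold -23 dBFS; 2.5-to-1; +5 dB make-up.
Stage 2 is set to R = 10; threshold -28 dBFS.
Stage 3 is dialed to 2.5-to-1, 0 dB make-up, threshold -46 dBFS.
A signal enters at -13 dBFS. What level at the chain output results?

-38.24 dBFS

Stage 1: 10 dB above -23 dBFS, reduced 2.5:1 to 4 dB above → -19 dBFS; +5 dB make-up → -14 dBFS.
Stage 2: overshoot 14 dB → 14/10 = 1.4 dB → -26.6 dBFS.
Stage 3: overshoot 19.4 dB → 19.4/2.5 = 7.76 dB → -38.24 dBFS.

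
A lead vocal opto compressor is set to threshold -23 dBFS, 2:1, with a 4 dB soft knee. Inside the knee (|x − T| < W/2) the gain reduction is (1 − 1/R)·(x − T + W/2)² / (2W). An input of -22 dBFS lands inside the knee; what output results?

x − T + W/2 = -22 − (-23) + 2 = 3.
GR = (1 − 1/2) × 3² / 8 = 0.5 × 9 / 8 = 0.5625 dB.
Output = -22 − 0.5625 = -22.5625 dBFS.

-22.5625 dBFS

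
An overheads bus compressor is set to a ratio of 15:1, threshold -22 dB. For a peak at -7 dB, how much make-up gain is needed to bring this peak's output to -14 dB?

7 dB

Without make-up, output = threshold + overshoot/15 = -22 + 1 = -21 dB.
Gap to target: 7 dB.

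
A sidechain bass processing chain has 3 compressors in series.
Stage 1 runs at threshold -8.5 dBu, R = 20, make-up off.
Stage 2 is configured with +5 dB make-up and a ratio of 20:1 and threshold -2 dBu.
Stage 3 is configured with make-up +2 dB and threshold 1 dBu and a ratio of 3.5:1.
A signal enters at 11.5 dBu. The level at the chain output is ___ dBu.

-0.5 dBu

Stage 1: 11.5 dBu is 20 dB over -8.5 dBu; at 20:1 that becomes 1 dB over, giving -7.5 dBu.
Stage 2: -7.5 dBu ≤ -2 dBu, so stage 2 doesn't engage; make-up brings it to -2.5 dBu.
Stage 3: below threshold (-2.5 ≤ 1); passes unchanged; make-up brings it to -0.5 dBu.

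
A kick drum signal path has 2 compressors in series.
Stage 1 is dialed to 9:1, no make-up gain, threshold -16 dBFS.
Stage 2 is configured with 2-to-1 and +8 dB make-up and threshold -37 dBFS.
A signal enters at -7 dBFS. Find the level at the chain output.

Stage 1: overshoot 9 dB → 9/9 = 1 dB → -15 dBFS.
Stage 2: overshoot 22 dB → 22/2 = 11 dB → -26 dBFS; +8 dB make-up → -18 dBFS.

-18 dBFS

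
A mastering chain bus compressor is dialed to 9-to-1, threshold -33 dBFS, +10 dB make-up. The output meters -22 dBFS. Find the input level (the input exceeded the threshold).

-24 dBFS

Before make-up, the level was -22 − 10 = -32 dBFS.
That's 1 dB above the -33 dBFS threshold.
Before 9:1 compression the overshoot was 1 × 9 = 9 dB, so input = -33 + 9 = -24 dBFS.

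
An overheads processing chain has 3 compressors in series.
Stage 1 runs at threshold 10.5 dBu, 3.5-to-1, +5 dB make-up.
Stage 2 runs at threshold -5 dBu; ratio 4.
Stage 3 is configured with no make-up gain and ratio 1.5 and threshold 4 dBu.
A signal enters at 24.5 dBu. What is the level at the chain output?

Stage 1: overshoot 14 dB → 14/3.5 = 4 dB → 14.5 dBu; +5 dB make-up → 19.5 dBu.
Stage 2: 19.5 dBu is 24.5 dB over -5 dBu; at 4:1 that becomes 6.125 dB over, giving 1.125 dBu.
Stage 3: 1.125 dBu ≤ 4 dBu, so stage 3 doesn't engage; output 1.125 dBu.

1.125 dBu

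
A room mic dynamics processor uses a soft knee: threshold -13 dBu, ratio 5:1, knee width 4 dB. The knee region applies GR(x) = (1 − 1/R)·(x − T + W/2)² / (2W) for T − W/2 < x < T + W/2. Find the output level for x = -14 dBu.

-14.1 dBu

x − T + W/2 = -14 − (-13) + 2 = 1.
GR = (1 − 1/5) × 1² / 8 = 0.8 × 1 / 8 = 0.1 dB.
Output = -14 − 0.1 = -14.1 dBu.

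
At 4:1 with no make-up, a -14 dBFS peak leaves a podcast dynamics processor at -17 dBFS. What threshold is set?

-18 dBFS

Gain reduction = -14 − (-17) = 3 dB; output overshoot = GR / (R − 1) = 3 / 3 = 1 dB.
Threshold = output − output overshoot = -17 − 1 = -18 dBFS.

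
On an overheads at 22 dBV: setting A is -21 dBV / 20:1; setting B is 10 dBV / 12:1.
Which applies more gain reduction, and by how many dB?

A: 43 dB over, compressed to 2.15 dB over, so 40.85 dB of GR.
B: 12 dB over, compressed to 1 dB over, so 11 dB of GR.
Difference: 29.85 dB in favour of A.

A, by 29.85 dB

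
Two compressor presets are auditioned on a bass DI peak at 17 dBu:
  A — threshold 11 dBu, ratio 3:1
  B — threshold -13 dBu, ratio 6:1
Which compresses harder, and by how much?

B, by 21 dB

A: overshoot 6 dB → output overshoot 2 dB → GR 4 dB.
B: overshoot 30 dB → output overshoot 5 dB → GR 25 dB.
B reduces 21 dB more.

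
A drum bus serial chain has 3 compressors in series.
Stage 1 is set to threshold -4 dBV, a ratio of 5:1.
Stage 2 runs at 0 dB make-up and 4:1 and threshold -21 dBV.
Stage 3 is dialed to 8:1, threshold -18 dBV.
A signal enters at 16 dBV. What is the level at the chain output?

-17.71875 dBV

Stage 1: 16 dBV is 20 dB over -4 dBV; at 5:1 that becomes 4 dB over, giving 0 dBV.
Stage 2: overshoot 21 dB → 21/4 = 5.25 dB → -15.75 dBV.
Stage 3: 2.25 dB above -18 dBV, reduced 8:1 to 0.28125 dB above → -17.71875 dBV.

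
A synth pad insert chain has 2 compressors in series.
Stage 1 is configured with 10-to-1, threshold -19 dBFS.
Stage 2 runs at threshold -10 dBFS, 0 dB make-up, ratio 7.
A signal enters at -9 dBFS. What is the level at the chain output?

-18 dBFS

Stage 1: 10 dB above -19 dBFS, reduced 10:1 to 1 dB above → -18 dBFS.
Stage 2: -18 dBFS is at or below the -10 dBFS threshold — no compression; output -18 dBFS.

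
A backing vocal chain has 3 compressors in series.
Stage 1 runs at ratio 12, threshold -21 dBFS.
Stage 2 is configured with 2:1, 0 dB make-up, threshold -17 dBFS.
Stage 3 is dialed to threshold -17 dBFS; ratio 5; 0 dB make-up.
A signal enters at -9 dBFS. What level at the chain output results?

-20 dBFS

Stage 1: -9 dBFS is 12 dB over -21 dBFS; at 12:1 that becomes 1 dB over, giving -20 dBFS.
Stage 2: -20 dBFS ≤ -17 dBFS, so stage 2 doesn't engage; output -20 dBFS.
Stage 3: below threshold (-20 ≤ -17); passes unchanged; output -20 dBFS.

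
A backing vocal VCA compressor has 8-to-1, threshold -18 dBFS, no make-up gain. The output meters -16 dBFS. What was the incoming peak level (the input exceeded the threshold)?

-2 dBFS

That's 2 dB above the -18 dBFS threshold.
Input overshoot = R × output overshoot = 16 dB → input = -18 + 16 = -2 dBFS.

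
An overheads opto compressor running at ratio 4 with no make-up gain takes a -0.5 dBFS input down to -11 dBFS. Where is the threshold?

-14.5 dBFS

Gain reduction = -0.5 − (-11) = 10.5 dB; output overshoot = GR / (R − 1) = 10.5 / 3 = 3.5 dB.
Threshold = output − output overshoot = -11 − 3.5 = -14.5 dBFS.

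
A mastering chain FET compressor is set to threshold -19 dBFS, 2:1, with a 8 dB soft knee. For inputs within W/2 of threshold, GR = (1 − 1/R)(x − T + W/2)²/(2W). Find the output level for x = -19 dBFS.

-19.5 dBFS

x − T + W/2 = -19 − (-19) + 4 = 4.
GR = (1 − 1/2) × 4² / 16 = 0.5 × 16 / 16 = 0.5 dB.
Output = -19 − 0.5 = -19.5 dBFS.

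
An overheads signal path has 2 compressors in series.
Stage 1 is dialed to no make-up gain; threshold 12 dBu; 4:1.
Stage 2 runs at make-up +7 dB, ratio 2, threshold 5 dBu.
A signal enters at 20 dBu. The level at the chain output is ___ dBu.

Stage 1: 8 dB above 12 dBu, reduced 4:1 to 2 dB above → 14 dBu.
Stage 2: 14 dBu is 9 dB over 5 dBu; at 2:1 that becomes 4.5 dB over, giving 9.5 dBu; +7 dB make-up → 16.5 dBu.

16.5 dBu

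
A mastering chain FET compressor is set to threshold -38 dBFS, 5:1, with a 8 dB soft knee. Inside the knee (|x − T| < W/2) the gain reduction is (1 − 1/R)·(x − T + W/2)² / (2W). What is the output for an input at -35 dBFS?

-37.45 dBFS

x − T + W/2 = -35 − (-38) + 4 = 7.
GR = (1 − 1/5) × 7² / 16 = 0.8 × 49 / 16 = 2.45 dB.
Output = -35 − 2.45 = -37.45 dBFS.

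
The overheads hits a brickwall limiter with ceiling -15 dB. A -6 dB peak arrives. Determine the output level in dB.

-15 dB

The limiter clamps the peak to its -15 dB ceiling.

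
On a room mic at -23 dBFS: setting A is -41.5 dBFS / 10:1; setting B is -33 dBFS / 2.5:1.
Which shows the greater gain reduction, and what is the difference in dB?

A: 18.5 dB over, compressed to 1.85 dB over, so 16.65 dB of GR.
B: 10 dB over, compressed to 4 dB over, so 6 dB of GR.
A applies 10.65 dB more gain reduction.

A, by 10.65 dB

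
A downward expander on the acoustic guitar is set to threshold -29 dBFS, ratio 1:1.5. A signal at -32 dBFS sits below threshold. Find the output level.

The input is 3 dB below the -29 dBFS threshold.
A 1:1.5 expander multiplies undershoot by 1.5: 3 × 1.5 = 4.5 dB below threshold.
Output = -29 − 4.5 = -33.5 dBFS.

-33.5 dBFS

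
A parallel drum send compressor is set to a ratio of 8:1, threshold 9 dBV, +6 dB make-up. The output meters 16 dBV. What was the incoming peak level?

Remove make-up: 16 − 6 = 10 dBV.
The compressed level sits 10 − 9 = 1 dB over threshold.
Input overshoot = R × output overshoot = 8 dB → input = 9 + 8 = 17 dBV.

17 dBV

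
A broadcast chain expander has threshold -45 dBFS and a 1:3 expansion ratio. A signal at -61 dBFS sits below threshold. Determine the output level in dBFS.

-93 dBFS

The input is 16 dB below the -45 dBFS threshold.
A 1:3 expander multiplies undershoot by 3: 16 × 3 = 48 dB below threshold.
Output = -45 − 48 = -93 dBFS.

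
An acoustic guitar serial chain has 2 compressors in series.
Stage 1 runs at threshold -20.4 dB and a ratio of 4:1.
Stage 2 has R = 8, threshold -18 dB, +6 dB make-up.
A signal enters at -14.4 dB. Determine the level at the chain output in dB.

-12.9 dB

Stage 1: -14.4 dB is 6 dB over -20.4 dB; at 4:1 that becomes 1.5 dB over, giving -18.9 dB.
Stage 2: -18.9 dB ≤ -18 dB, so stage 2 doesn't engage; make-up brings it to -12.9 dB.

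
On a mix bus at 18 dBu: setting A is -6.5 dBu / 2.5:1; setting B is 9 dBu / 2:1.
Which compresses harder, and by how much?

A, by 10.2 dB

A: overshoot 24.5 dB → output overshoot 9.8 dB → GR 14.7 dB.
B: overshoot 9 dB → output overshoot 4.5 dB → GR 4.5 dB.
Difference: 10.2 dB in favour of A.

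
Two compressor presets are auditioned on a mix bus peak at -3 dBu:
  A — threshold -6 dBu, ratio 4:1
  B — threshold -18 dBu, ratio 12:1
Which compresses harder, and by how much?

B, by 11.5 dB

A: overshoot 3 dB → output overshoot 0.75 dB → GR 2.25 dB.
B: overshoot 15 dB → output overshoot 1.25 dB → GR 13.75 dB.
Difference: 11.5 dB in favour of B.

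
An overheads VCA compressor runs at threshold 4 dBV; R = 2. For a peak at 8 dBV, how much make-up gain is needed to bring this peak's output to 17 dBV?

11 dB

Overshoot 4 dB → 4/2 = 2 dB after compression, so the compressed level is 4 + 2 = 6 dBV.
Make-up = target − compressed = 17 − 6 = 11 dB.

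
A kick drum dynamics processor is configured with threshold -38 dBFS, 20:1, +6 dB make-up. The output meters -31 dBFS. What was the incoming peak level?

Stripping the +6 dB make-up gives -37 dBFS at the gain stage.
That's 1 dB above the -38 dBFS threshold.
Before 20:1 compression the overshoot was 1 × 20 = 20 dB, so input = -38 + 20 = -18 dBFS.

-18 dBFS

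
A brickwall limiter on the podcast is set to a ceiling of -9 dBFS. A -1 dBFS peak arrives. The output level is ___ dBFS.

The limiter clamps the peak to its -9 dBFS ceiling.

-9 dBFS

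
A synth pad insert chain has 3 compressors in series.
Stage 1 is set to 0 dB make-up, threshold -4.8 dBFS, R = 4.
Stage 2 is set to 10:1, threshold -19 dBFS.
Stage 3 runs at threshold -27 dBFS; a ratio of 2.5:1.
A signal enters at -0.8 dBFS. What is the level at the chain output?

Stage 1: -0.8 dBFS is 4 dB over -4.8 dBFS; at 4:1 that becomes 1 dB over, giving -3.8 dBFS.
Stage 2: -3.8 dBFS is 15.2 dB over -19 dBFS; at 10:1 that becomes 1.52 dB over, giving -17.48 dBFS.
Stage 3: overshoot 9.52 dB → 9.52/2.5 = 3.808 dB → -23.192 dBFS.

-23.192 dBFS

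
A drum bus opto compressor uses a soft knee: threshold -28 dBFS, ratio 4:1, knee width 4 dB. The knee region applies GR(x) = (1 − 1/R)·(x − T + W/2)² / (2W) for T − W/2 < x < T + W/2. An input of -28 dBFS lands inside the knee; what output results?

-28.375 dBFS

x − T + W/2 = -28 − (-28) + 2 = 2.
GR = (1 − 1/4) × 2² / 8 = 0.75 × 4 / 8 = 0.375 dB.
Output = -28 − 0.375 = -28.375 dBFS.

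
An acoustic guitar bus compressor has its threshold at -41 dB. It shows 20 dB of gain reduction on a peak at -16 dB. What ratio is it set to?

5:1

Input overshoot = -16 − (-41) = 25 dB.
Output overshoot = 25 − 20 = 5 dB.
Ratio = input overshoot / output overshoot = 25 / 5 = 5.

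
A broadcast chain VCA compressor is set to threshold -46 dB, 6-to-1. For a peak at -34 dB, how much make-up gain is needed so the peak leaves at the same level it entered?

10 dB

Without make-up, output = threshold + overshoot/6 = -46 + 2 = -44 dB.
Gap to target: 10 dB.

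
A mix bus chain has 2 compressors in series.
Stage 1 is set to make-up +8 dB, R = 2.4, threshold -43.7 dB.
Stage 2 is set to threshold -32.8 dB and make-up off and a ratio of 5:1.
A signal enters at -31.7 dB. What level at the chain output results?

Stage 1: -31.7 dB is 12 dB over -43.7 dB; at 2.4:1 that becomes 5 dB over, giving -38.7 dB; +8 dB make-up → -30.7 dB.
Stage 2: -30.7 dB is 2.1 dB over -32.8 dB; at 5:1 that becomes 0.42 dB over, giving -32.38 dB.

-32.38 dB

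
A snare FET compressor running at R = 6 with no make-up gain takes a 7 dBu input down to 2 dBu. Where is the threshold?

1 dBu

Input is 6 dB above T (since output overshoot × R = input overshoot: (2 − T)·6 = 7 − T gives T = 1 dBu).
Check: 1 + (7 − 1)/6 = 1 + 1 = 2 dBu. ✓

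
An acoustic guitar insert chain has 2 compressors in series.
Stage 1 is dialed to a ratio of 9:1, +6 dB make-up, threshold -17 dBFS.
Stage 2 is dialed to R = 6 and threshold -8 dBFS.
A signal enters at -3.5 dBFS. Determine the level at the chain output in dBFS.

-9.5 dBFS

Stage 1: overshoot 13.5 dB → 13.5/9 = 1.5 dB → -15.5 dBFS; +6 dB make-up → -9.5 dBFS.
Stage 2: below threshold (-9.5 ≤ -8); passes unchanged; output -9.5 dBFS.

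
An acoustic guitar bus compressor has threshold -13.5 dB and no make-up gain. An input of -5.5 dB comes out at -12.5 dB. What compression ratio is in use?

8:1

Input overshoot = -5.5 − (-13.5) = 8 dB; output overshoot = -12.5 − (-13.5) = 1 dB.
Ratio = 8 / 1 = 8.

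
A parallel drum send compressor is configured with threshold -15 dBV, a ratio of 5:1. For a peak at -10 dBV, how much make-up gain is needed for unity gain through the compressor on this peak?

4 dB

Overshoot 5 dB → 5/5 = 1 dB after compression, so the compressed level is -15 + 1 = -14 dBV.
Make-up = target − compressed = -10 − (-14) = 4 dB.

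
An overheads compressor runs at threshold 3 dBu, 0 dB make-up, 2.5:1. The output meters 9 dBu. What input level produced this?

That's 6 dB above the 3 dBu threshold.
Input overshoot = R × output overshoot = 15 dB → input = 3 + 15 = 18 dBu.

18 dBu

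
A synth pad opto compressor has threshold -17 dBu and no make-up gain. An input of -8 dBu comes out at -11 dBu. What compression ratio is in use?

Input overshoot = -8 − (-17) = 9 dB; output overshoot = -11 − (-17) = 6 dB.
Ratio = 9 / 6 = 1.5.

1.5:1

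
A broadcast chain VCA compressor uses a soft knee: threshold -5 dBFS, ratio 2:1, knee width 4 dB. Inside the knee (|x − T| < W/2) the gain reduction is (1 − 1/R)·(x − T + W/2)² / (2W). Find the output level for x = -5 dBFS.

x − T + W/2 = -5 − (-5) + 2 = 2.
GR = (1 − 1/2) × 2² / 8 = 0.5 × 4 / 8 = 0.25 dB.
Output = -5 − 0.25 = -5.25 dBFS.

-5.25 dBFS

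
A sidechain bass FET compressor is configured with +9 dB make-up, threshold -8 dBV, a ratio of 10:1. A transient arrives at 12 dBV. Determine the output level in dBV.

3 dBV

Overshoot: 12 − (-8) = 20 dB.
10:1 compression reduces that to 20/10 = 2 dB over.
That puts the output at -6 dBV; make-up adds 9 dB, giving 3 dBV.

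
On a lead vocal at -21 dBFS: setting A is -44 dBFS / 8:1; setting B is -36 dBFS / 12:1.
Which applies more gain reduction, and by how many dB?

A, by 6.375 dB

A: GR = 23 − 23/8 = 20.125 dB.
B: GR = 15 − 15/12 = 13.75 dB.
A applies 6.375 dB more gain reduction.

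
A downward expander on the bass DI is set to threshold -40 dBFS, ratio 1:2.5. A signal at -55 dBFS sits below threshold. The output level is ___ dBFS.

Below threshold, a 1:2.5 expander applies gain = (2.5−1)×(T − x) of attenuation.
(2.5−1) × 15 = 22.5 dB, so output = -55 − 22.5 = -77.5 dBFS.

-77.5 dBFS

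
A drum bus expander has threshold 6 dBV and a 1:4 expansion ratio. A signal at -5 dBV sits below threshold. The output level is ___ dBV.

Undershoot = 6 − (-5) = 11 dB.
At 1:4, that expands to 44 dB under threshold.
Output = 6 − 44 = -38 dBV.

-38 dBV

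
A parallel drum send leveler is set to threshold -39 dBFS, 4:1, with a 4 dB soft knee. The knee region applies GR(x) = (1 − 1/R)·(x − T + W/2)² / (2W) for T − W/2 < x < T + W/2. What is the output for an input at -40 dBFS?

-40.09375 dBFS

x − T + W/2 = -40 − (-39) + 2 = 1.
GR = (1 − 1/4) × 1² / 8 = 0.75 × 1 / 8 = 0.09375 dB.
Output = -40 − 0.09375 = -40.09375 dBFS.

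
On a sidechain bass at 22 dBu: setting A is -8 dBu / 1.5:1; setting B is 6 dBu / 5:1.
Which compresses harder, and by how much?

A: GR = 30 − 30/1.5 = 10 dB.
B: GR = 16 − 16/5 = 12.8 dB.
Difference: 2.8 dB in favour of B.

B, by 2.8 dB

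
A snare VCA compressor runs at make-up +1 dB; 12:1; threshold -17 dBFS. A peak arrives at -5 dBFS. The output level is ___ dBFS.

Overshoot: -5 − (-17) = 12 dB.
The 12 dB excess becomes 1 dB after 12:1 reduction.
So the level is -17 + 1 = -16 dBFS; make-up adds 1 dB, giving -15 dBFS.

-15 dBFS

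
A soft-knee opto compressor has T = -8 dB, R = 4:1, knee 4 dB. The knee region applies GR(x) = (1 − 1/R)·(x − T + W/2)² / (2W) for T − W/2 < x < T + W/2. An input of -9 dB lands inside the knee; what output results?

x − T + W/2 = -9 − (-8) + 2 = 1.
GR = (1 − 1/4) × 1² / 8 = 0.75 × 1 / 8 = 0.09375 dB.
Output = -9 − 0.09375 = -9.09375 dB.

-9.09375 dB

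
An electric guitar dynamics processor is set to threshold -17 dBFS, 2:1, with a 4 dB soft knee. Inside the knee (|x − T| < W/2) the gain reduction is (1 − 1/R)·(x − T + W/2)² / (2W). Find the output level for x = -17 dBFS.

-17.25 dBFS

x − T + W/2 = -17 − (-17) + 2 = 2.
GR = (1 − 1/2) × 2² / 8 = 0.5 × 4 / 8 = 0.25 dB.
Output = -17 − 0.25 = -17.25 dBFS.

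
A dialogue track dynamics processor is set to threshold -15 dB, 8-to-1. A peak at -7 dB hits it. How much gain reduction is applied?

The signal is 8 dB above threshold.
At 8:1, output sits 8/8 = 1 dB above threshold.
GR = overshoot in − overshoot out = 8 − 1 = 7 dB.

7 dB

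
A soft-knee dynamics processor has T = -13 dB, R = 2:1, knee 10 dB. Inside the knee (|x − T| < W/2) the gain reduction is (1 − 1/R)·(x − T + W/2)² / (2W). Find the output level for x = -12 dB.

x − T + W/2 = -12 − (-13) + 5 = 6.
GR = (1 − 1/2) × 6² / 20 = 0.5 × 36 / 20 = 0.9 dB.
Output = -12 − 0.9 = -12.9 dB.

-12.9 dB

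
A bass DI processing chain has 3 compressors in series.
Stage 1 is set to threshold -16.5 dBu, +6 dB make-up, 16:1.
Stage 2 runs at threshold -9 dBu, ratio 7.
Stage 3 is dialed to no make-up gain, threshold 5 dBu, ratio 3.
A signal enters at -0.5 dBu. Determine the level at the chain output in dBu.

Stage 1: -0.5 dBu is 16 dB over -16.5 dBu; at 16:1 that becomes 1 dB over, giving -15.5 dBu; +6 dB make-up → -9.5 dBu.
Stage 2: -9.5 dBu ≤ -9 dBu, so stage 2 doesn't engage; output -9.5 dBu.
Stage 3: -9.5 dBu is at or below the 5 dBu threshold — no compression; output -9.5 dBu.

-9.5 dBu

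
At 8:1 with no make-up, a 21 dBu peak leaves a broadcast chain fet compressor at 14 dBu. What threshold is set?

Gain reduction = 21 − 14 = 7 dB; output overshoot = GR / (R − 1) = 7 / 7 = 1 dB.
Threshold = output − output overshoot = 14 − 1 = 13 dBu.

13 dBu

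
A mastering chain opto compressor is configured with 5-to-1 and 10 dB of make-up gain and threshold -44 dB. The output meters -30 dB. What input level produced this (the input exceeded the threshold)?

Remove make-up: -30 − 10 = -40 dB.
Post-compression overshoot = -40 − (-44) = 4 dB.
Undo the ratio: input overshoot = 4 × 5 = 20 dB, giving input = -24 dB.

-24 dB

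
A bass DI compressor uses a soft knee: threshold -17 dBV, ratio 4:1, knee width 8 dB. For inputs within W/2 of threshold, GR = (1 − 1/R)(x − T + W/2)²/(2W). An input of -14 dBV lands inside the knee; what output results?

x − T + W/2 = -14 − (-17) + 4 = 7.
GR = (1 − 1/4) × 7² / 16 = 0.75 × 49 / 16 = 2.296875 dB.
Output = -14 − 2.296875 = -16.296875 dBV.

-16.296875 dBV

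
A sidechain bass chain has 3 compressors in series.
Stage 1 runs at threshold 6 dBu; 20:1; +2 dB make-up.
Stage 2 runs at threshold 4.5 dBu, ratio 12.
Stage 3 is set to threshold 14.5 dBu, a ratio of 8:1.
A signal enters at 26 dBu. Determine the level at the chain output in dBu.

4.875 dBu

Stage 1: overshoot 20 dB → 20/20 = 1 dB → 7 dBu; +2 dB make-up → 9 dBu.
Stage 2: 4.5 dB above 4.5 dBu, reduced 12:1 to 0.375 dB above → 4.875 dBu.
Stage 3: below threshold (4.875 ≤ 14.5); passes unchanged; output 4.875 dBu.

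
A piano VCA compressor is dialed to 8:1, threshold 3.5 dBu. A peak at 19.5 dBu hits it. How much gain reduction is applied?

Overshoot = 19.5 − 3.5 = 16 dB.
After 8:1 compression the overshoot becomes 16/8 = 2 dB.
GR = overshoot in − overshoot out = 16 − 2 = 14 dB.

14 dB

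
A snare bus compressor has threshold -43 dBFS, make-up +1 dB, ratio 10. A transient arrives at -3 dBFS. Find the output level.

-38 dBFS

Overshoot: -3 − (-43) = 40 dB.
The 40 dB excess becomes 4 dB after 10:1 reduction.
Output = -43 + 4 = -39 dBFS; make-up adds 1 dB, giving -38 dBFS.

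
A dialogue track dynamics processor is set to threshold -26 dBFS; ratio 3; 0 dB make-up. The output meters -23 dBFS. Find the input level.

-17 dBFS

Post-compression overshoot = -23 − (-26) = 3 dB.
Input overshoot = R × output overshoot = 9 dB → input = -26 + 9 = -17 dBFS.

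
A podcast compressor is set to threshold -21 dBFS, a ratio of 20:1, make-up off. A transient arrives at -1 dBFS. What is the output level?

-1 dBFS sits 20 dB over threshold.
The 20 dB excess becomes 1 dB after 20:1 reduction.
That puts the output at -20 dBFS.

-20 dBFS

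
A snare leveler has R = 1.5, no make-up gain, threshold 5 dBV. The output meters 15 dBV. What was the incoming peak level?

Post-compression overshoot = 15 − 5 = 10 dB.
Undo the ratio: input overshoot = 10 × 1.5 = 15 dB, giving input = 20 dBV.

20 dBV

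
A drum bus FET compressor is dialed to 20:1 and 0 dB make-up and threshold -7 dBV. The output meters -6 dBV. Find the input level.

Post-compression overshoot = -6 − (-7) = 1 dB.
Before 20:1 compression the overshoot was 1 × 20 = 20 dB, so input = -7 + 20 = 13 dBV.

13 dBV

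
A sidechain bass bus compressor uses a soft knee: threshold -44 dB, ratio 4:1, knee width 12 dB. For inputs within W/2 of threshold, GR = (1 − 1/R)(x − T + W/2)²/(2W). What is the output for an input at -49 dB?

-49.03125 dB

x − T + W/2 = -49 − (-44) + 6 = 1.
GR = (1 − 1/4) × 1² / 24 = 0.75 × 1 / 24 = 0.03125 dB.
Output = -49 − 0.03125 = -49.03125 dB.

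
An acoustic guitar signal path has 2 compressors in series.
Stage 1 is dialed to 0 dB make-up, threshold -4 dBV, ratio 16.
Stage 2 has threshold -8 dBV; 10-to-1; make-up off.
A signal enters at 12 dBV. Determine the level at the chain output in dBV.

-7.5 dBV

Stage 1: overshoot 16 dB → 16/16 = 1 dB → -3 dBV.
Stage 2: -3 dBV is 5 dB over -8 dBV; at 10:1 that becomes 0.5 dB over, giving -7.5 dBV.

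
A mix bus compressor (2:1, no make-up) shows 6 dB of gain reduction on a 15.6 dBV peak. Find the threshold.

Let T be the threshold. Output overshoot = (input overshoot)/R, so 9.6 − T = (15.6 − T)/2.
2·(9.6 − T) = 15.6 − T → 1·T = 19.2 − 15.6 = 3.6.
T = 3.6/1 = 3.6 dBV.

3.6 dBV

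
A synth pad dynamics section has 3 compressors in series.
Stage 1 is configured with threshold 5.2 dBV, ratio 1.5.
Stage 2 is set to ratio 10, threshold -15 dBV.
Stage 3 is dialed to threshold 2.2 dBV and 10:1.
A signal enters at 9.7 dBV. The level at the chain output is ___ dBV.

-12.68 dBV

Stage 1: 9.7 dBV is 4.5 dB over 5.2 dBV; at 1.5:1 that becomes 3 dB over, giving 8.2 dBV.
Stage 2: 23.2 dB above -15 dBV, reduced 10:1 to 2.32 dB above → -12.68 dBV.
Stage 3: -12.68 dBV ≤ 2.2 dBV, so stage 3 doesn't engage; output -12.68 dBV.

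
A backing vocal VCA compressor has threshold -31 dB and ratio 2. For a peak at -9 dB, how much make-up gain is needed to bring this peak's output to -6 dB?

14 dB

The peak compresses to -31 + 22/2 = -20 dB.
To reach -6 dB requires -6 − (-20) = 14 dB of make-up.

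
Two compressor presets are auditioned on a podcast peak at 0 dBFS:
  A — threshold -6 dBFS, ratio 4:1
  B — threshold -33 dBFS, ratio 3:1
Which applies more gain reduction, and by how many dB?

A: 6 dB over, compressed to 1.5 dB over, so 4.5 dB of GR.
B: 33 dB over, compressed to 11 dB over, so 22 dB of GR.
Difference: 17.5 dB in favour of B.

B, by 17.5 dB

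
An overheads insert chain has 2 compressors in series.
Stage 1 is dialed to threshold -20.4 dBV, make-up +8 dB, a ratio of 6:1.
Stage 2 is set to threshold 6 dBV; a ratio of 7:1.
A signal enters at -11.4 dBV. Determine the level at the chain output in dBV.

Stage 1: -11.4 dBV is 9 dB over -20.4 dBV; at 6:1 that becomes 1.5 dB over, giving -18.9 dBV; +8 dB make-up → -10.9 dBV.
Stage 2: -10.9 dBV ≤ 6 dBV, so stage 2 doesn't engage; output -10.9 dBV.

-10.9 dBV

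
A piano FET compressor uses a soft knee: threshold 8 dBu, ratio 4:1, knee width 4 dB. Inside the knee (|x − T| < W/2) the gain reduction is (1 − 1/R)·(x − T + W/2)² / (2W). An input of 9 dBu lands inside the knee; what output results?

x − T + W/2 = 9 − 8 + 2 = 3.
GR = (1 − 1/4) × 3² / 8 = 0.75 × 9 / 8 = 0.84375 dB.
Output = 9 − 0.84375 = 8.15625 dBu.

8.15625 dBu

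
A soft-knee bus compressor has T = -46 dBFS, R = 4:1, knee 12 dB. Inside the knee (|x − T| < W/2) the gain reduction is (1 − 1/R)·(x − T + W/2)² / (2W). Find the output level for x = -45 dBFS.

x − T + W/2 = -45 − (-46) + 6 = 7.
GR = (1 − 1/4) × 7² / 24 = 0.75 × 49 / 24 = 1.53125 dB.
Output = -45 − 1.53125 = -46.53125 dBFS.

-46.53125 dBFS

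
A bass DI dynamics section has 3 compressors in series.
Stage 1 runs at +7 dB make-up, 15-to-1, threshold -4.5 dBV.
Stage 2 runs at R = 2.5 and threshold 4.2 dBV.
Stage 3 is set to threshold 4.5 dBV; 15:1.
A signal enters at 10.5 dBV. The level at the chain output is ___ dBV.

3.5 dBV

Stage 1: 15 dB above -4.5 dBV, reduced 15:1 to 1 dB above → -3.5 dBV; +7 dB make-up → 3.5 dBV.
Stage 2: 3.5 dBV ≤ 4.2 dBV, so stage 2 doesn't engage; output 3.5 dBV.
Stage 3: 3.5 dBV ≤ 4.5 dBV, so stage 3 doesn't engage; output 3.5 dBV.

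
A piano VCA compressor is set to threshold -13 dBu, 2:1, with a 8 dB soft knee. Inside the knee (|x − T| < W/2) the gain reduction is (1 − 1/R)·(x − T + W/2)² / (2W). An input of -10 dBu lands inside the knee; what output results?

x − T + W/2 = -10 − (-13) + 4 = 7.
GR = (1 − 1/2) × 7² / 16 = 0.5 × 49 / 16 = 1.53125 dB.
Output = -10 − 1.53125 = -11.53125 dBu.

-11.53125 dBu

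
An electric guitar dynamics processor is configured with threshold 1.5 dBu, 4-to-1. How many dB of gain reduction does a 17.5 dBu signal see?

12 dB

The signal is 16 dB above threshold.
At 4:1, output sits 16/4 = 4 dB above threshold.
Gain reduction = 16 − 4 = 12 dB.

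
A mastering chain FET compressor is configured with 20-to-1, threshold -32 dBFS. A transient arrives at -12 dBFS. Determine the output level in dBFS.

-12 dBFS sits 20 dB over threshold.
At 20:1 the overshoot is divided by 20, leaving 1 dB above threshold.
That puts the output at -31 dBFS.

-31 dBFS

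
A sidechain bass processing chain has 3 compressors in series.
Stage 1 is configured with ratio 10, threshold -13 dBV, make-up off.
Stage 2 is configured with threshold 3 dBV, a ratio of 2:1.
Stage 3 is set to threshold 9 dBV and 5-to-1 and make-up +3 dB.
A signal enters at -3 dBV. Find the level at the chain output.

Stage 1: -3 dBV is 10 dB over -13 dBV; at 10:1 that becomes 1 dB over, giving -12 dBV.
Stage 2: -12 dBV is at or below the 3 dBV threshold — no compression; output -12 dBV.
Stage 3: below threshold (-12 ≤ 9); passes unchanged; make-up brings it to -9 dBV.

-9 dBV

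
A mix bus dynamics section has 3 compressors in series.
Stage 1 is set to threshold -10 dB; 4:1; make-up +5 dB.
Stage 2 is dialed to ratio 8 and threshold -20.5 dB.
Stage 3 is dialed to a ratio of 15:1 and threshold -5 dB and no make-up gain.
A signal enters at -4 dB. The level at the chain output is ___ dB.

Stage 1: -4 dB is 6 dB over -10 dB; at 4:1 that becomes 1.5 dB over, giving -8.5 dB; +5 dB make-up → -3.5 dB.
Stage 2: -3.5 dB is 17 dB over -20.5 dB; at 8:1 that becomes 2.125 dB over, giving -18.375 dB.
Stage 3: -18.375 dB is at or below the -5 dB threshold — no compression; output -18.375 dB.

-18.375 dB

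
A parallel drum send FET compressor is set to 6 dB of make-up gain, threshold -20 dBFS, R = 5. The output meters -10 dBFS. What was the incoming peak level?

Before make-up, the level was -10 − 6 = -16 dBFS.
The compressed level sits -16 − (-20) = 4 dB over threshold.
Before 5:1 compression the overshoot was 4 × 5 = 20 dB, so input = -20 + 20 = 0 dBFS.

0 dBFS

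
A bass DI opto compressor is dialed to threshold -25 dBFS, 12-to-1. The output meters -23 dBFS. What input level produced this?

-1 dBFS

The compressed level sits -23 − (-25) = 2 dB over threshold.
Before 12:1 compression the overshoot was 2 × 12 = 24 dB, so input = -25 + 24 = -1 dBFS.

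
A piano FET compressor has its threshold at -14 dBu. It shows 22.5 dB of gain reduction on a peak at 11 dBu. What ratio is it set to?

Input overshoot = 11 − (-14) = 25 dB.
Output overshoot = 25 − 22.5 = 2.5 dB.
Ratio = input overshoot / output overshoot = 25 / 2.5 = 10.

10:1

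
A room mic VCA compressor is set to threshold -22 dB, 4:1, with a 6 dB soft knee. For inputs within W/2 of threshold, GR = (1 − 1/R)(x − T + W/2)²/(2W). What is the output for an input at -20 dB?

-21.5625 dB

x − T + W/2 = -20 − (-22) + 3 = 5.
GR = (1 − 1/4) × 5² / 12 = 0.75 × 25 / 12 = 1.5625 dB.
Output = -20 − 1.5625 = -21.5625 dB.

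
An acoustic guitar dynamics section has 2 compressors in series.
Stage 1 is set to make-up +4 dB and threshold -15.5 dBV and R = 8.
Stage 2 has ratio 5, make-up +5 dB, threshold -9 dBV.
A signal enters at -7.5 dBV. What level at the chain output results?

Stage 1: overshoot 8 dB → 8/8 = 1 dB → -14.5 dBV; +4 dB make-up → -10.5 dBV.
Stage 2: -10.5 dBV ≤ -9 dBV, so stage 2 doesn't engage; make-up brings it to -5.5 dBV.

-5.5 dBV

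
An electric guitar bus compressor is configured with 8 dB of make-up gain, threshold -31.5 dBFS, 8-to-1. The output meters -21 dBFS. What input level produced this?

-11.5 dBFS

Before make-up, the level was -21 − 8 = -29 dBFS.
That's 2.5 dB above the -31.5 dBFS threshold.
Before 8:1 compression the overshoot was 2.5 × 8 = 20 dB, so input = -31.5 + 20 = -11.5 dBFS.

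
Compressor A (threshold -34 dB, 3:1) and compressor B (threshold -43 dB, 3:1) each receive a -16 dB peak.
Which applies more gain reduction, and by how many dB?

B, by 6 dB

A: overshoot 18 dB → output overshoot 6 dB → GR 12 dB.
B: overshoot 27 dB → output overshoot 9 dB → GR 18 dB.
B applies 6 dB more gain reduction.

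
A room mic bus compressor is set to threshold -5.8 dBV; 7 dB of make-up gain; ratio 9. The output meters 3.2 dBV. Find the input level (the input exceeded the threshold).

Stripping the +7 dB make-up gives -3.8 dBV at the gain stage.
The compressed level sits -3.8 − (-5.8) = 2 dB over threshold.
Input overshoot = R × output overshoot = 18 dB → input = -5.8 + 18 = 12.2 dBV.

12.2 dBV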